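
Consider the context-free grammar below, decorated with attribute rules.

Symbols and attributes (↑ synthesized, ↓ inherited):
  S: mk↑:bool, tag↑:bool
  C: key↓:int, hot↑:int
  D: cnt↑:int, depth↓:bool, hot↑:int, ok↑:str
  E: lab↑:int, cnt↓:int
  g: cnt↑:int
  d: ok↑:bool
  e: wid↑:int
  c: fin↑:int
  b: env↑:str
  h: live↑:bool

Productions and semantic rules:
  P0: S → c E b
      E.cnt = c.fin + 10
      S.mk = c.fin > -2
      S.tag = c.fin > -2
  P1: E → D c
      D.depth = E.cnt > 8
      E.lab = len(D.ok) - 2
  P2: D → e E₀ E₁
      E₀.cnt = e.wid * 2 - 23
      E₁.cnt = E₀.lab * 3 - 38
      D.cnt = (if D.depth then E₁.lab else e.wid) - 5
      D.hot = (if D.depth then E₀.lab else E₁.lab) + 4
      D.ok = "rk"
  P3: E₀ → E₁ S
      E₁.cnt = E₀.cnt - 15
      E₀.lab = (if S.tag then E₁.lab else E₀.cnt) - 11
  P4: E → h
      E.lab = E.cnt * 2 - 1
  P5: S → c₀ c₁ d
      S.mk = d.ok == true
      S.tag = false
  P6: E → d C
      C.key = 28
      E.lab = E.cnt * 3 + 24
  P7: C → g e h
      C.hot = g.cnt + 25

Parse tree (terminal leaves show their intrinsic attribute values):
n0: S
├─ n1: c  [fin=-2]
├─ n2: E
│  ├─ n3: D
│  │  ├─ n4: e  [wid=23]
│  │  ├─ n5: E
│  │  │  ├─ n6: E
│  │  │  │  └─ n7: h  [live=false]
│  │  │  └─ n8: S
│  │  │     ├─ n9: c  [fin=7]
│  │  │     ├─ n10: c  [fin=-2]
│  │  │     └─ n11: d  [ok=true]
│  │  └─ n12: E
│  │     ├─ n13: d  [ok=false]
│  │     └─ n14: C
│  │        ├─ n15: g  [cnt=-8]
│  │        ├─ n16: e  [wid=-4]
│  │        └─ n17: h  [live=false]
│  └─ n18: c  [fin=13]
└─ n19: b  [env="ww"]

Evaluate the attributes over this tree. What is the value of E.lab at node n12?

1. n1.fin = -2  [terminal]
2. n2.cnt = 8  [c.fin + 10]
3. n3.depth = false  [E.cnt > 8]
4. n4.wid = 23  [terminal]
5. n5.cnt = 23  [e.wid * 2 - 23]
6. n6.cnt = 8  [E₀.cnt - 15]
7. n7.live = false  [terminal]
8. n6.lab = 15  [E.cnt * 2 - 1]
9. n9.fin = 7  [terminal]
10. n10.fin = -2  [terminal]
11. n11.ok = true  [terminal]
12. n8.mk = true  [d.ok == true]
13. n8.tag = false  [false]
14. n5.lab = 12  [(if S.tag then E₁.lab else E₀.cnt) - 11]
15. n12.cnt = -2  [E₀.lab * 3 - 38]
16. n13.ok = false  [terminal]
17. n14.key = 28  [28]
18. n15.cnt = -8  [terminal]
19. n16.wid = -4  [terminal]
20. n17.live = false  [terminal]
21. n14.hot = 17  [g.cnt + 25]
22. n12.lab = 18  [E.cnt * 3 + 24]
23. n3.cnt = 18  [(if D.depth then E₁.lab else e.wid) - 5]
24. n3.hot = 22  [(if D.depth then E₀.lab else E₁.lab) + 4]
25. n3.ok = "rk"  ["rk"]
26. n18.fin = 13  [terminal]
27. n2.lab = 0  [len(D.ok) - 2]
28. n19.env = "ww"  [terminal]
29. n0.mk = false  [c.fin > -2]
30. n0.tag = false  [c.fin > -2]

18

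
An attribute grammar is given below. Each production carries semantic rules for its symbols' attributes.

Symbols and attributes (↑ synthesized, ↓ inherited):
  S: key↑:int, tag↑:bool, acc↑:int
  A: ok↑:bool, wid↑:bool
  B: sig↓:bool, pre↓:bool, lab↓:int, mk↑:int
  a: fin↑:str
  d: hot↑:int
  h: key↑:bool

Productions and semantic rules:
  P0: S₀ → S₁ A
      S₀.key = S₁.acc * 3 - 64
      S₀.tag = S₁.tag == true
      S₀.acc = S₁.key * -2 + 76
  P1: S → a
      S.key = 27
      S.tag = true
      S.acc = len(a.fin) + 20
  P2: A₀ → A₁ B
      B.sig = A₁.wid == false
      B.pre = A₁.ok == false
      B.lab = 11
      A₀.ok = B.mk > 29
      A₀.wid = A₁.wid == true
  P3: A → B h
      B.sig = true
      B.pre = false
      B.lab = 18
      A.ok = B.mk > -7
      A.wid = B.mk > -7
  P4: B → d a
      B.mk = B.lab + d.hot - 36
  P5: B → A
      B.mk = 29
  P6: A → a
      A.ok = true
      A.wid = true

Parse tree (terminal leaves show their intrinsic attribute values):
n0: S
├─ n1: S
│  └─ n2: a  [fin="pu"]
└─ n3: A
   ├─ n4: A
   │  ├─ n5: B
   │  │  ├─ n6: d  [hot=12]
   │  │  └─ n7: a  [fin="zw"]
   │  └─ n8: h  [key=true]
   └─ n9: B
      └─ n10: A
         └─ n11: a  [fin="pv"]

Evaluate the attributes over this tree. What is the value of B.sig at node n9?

1. n2.fin = "pu"  [terminal]
2. n1.key = 27  [27]
3. n1.tag = true  [true]
4. n1.acc = 22  [len(a.fin) + 20]
5. n5.sig = true  [true]
6. n5.pre = false  [false]
7. n5.lab = 18  [18]
8. n6.hot = 12  [terminal]
9. n7.fin = "zw"  [terminal]
10. n5.mk = -6  [B.lab + d.hot - 36]
11. n8.key = true  [terminal]
12. n4.ok = true  [B.mk > -7]
13. n4.wid = true  [B.mk > -7]
14. n9.sig = false  [A₁.wid == false]
15. n9.pre = false  [A₁.ok == false]
16. n9.lab = 11  [11]
17. n11.fin = "pv"  [terminal]
18. n10.ok = true  [true]
19. n10.wid = true  [true]
20. n9.mk = 29  [29]
21. n3.ok = false  [B.mk > 29]
22. n3.wid = true  [A₁.wid == true]
23. n0.key = 2  [S₁.acc * 3 - 64]
24. n0.tag = true  [S₁.tag == true]
25. n0.acc = 22  [S₁.key * -2 + 76]

false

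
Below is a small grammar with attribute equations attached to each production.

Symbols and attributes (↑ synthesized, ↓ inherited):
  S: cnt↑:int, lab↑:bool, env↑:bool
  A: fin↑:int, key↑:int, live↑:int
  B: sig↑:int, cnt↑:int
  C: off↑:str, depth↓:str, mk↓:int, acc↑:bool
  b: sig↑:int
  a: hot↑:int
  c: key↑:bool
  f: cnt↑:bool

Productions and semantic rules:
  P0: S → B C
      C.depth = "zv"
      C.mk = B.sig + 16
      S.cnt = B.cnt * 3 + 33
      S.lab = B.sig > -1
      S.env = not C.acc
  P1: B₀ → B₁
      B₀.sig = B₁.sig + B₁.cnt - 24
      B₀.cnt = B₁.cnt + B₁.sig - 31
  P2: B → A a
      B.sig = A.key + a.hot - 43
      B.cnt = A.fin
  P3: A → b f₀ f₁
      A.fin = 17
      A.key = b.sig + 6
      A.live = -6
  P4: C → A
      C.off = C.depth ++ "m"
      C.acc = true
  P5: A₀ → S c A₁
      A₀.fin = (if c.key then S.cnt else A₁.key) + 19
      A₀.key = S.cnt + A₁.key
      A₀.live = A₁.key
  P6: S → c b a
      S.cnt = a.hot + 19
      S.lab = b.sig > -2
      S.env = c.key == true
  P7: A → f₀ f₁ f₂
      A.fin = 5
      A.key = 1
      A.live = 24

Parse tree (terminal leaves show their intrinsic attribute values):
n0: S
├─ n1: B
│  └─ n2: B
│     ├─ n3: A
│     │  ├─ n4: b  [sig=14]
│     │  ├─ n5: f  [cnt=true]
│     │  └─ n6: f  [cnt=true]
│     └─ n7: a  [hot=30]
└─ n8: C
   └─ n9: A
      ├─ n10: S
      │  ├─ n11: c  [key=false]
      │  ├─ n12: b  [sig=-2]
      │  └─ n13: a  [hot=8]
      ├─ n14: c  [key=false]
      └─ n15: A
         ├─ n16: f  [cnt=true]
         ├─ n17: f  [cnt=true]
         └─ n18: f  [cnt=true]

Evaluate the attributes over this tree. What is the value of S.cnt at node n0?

12

1. n4.sig = 14  [terminal]
2. n5.cnt = true  [terminal]
3. n6.cnt = true  [terminal]
4. n3.fin = 17  [17]
5. n3.key = 20  [b.sig + 6]
6. n3.live = -6  [-6]
7. n7.hot = 30  [terminal]
8. n2.sig = 7  [A.key + a.hot - 43]
9. n2.cnt = 17  [A.fin]
10. n1.sig = 0  [B₁.sig + B₁.cnt - 24]
11. n1.cnt = -7  [B₁.cnt + B₁.sig - 31]
12. n8.depth = "zv"  ["zv"]
13. n8.mk = 16  [B.sig + 16]
14. n11.key = false  [terminal]
15. n12.sig = -2  [terminal]
16. n13.hot = 8  [terminal]
17. n10.cnt = 27  [a.hot + 19]
18. n10.lab = false  [b.sig > -2]
19. n10.env = false  [c.key == true]
20. n14.key = false  [terminal]
21. n16.cnt = true  [terminal]
22. n17.cnt = true  [terminal]
23. n18.cnt = true  [terminal]
24. n15.fin = 5  [5]
25. n15.key = 1  [1]
26. n15.live = 24  [24]
27. n9.fin = 20  [(if c.key then S.cnt else A₁.key) + 19]
28. n9.key = 28  [S.cnt + A₁.key]
29. n9.live = 1  [A₁.key]
30. n8.off = "zvm"  [C.depth ++ "m"]
31. n8.acc = true  [true]
32. n0.cnt = 12  [B.cnt * 3 + 33]
33. n0.lab = true  [B.sig > -1]
34. n0.env = false  [not C.acc]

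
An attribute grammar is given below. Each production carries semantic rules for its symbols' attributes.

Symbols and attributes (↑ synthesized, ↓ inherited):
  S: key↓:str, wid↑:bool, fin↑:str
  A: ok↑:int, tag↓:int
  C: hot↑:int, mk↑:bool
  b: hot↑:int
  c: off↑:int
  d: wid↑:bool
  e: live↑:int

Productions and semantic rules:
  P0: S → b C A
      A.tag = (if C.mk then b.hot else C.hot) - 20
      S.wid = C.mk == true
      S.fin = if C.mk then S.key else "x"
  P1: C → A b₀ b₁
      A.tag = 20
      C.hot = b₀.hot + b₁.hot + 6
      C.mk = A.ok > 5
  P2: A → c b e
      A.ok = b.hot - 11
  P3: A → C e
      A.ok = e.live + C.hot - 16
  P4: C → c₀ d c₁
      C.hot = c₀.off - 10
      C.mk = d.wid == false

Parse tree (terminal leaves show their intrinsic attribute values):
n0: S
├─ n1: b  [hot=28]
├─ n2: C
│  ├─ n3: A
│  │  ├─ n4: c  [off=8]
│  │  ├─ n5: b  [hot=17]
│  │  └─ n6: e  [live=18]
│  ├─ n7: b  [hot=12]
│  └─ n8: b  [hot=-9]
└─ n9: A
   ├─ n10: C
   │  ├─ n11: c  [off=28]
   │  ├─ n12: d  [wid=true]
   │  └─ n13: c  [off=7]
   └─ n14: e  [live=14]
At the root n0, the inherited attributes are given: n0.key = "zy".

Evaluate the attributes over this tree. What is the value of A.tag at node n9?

1. n0.key = "zy"  [given at root]
2. n1.hot = 28  [terminal]
3. n3.tag = 20  [20]
4. n4.off = 8  [terminal]
5. n5.hot = 17  [terminal]
6. n6.live = 18  [terminal]
7. n3.ok = 6  [b.hot - 11]
8. n7.hot = 12  [terminal]
9. n8.hot = -9  [terminal]
10. n2.hot = 9  [b₀.hot + b₁.hot + 6]
11. n2.mk = true  [A.ok > 5]
12. n9.tag = 8  [(if C.mk then b.hot else C.hot) - 20]
13. n11.off = 28  [terminal]
14. n12.wid = true  [terminal]
15. n13.off = 7  [terminal]
16. n10.hot = 18  [c₀.off - 10]
17. n10.mk = false  [d.wid == false]
18. n14.live = 14  [terminal]
19. n9.ok = 16  [e.live + C.hot - 16]
20. n0.wid = true  [C.mk == true]
21. n0.fin = "zy"  [if C.mk then S.key else "x"]

8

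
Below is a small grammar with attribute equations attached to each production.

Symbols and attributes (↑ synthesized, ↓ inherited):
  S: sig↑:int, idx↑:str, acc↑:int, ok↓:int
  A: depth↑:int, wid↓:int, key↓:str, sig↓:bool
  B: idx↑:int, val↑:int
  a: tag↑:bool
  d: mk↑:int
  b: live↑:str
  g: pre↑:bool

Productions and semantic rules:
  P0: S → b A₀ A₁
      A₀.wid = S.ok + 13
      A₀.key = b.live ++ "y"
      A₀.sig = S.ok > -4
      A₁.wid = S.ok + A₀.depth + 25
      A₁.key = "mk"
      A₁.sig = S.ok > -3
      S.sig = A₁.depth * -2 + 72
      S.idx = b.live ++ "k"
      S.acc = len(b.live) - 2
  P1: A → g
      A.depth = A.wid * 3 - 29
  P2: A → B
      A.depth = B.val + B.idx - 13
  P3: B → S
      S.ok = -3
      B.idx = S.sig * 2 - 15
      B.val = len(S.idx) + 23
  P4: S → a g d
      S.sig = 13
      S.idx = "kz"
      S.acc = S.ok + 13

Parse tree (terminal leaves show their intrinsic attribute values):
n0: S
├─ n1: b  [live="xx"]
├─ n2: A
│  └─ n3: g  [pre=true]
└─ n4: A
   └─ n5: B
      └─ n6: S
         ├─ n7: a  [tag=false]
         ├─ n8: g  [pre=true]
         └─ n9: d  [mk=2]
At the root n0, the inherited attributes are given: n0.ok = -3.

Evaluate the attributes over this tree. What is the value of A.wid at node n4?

23

1. n0.ok = -3  [given at root]
2. n1.live = "xx"  [terminal]
3. n2.wid = 10  [S.ok + 13]
4. n2.key = "xxy"  [b.live ++ "y"]
5. n2.sig = true  [S.ok > -4]
6. n3.pre = true  [terminal]
7. n2.depth = 1  [A.wid * 3 - 29]
8. n4.wid = 23  [S.ok + A₀.depth + 25]
9. n4.key = "mk"  ["mk"]
10. n4.sig = false  [S.ok > -3]
11. n6.ok = -3  [-3]
12. n7.tag = false  [terminal]
13. n8.pre = true  [terminal]
14. n9.mk = 2  [terminal]
15. n6.sig = 13  [13]
16. n6.idx = "kz"  ["kz"]
17. n6.acc = 10  [S.ok + 13]
18. n5.idx = 11  [S.sig * 2 - 15]
19. n5.val = 25  [len(S.idx) + 23]
20. n4.depth = 23  [B.val + B.idx - 13]
21. n0.sig = 26  [A₁.depth * -2 + 72]
22. n0.idx = "xxk"  [b.live ++ "k"]
23. n0.acc = 0  [len(b.live) - 2]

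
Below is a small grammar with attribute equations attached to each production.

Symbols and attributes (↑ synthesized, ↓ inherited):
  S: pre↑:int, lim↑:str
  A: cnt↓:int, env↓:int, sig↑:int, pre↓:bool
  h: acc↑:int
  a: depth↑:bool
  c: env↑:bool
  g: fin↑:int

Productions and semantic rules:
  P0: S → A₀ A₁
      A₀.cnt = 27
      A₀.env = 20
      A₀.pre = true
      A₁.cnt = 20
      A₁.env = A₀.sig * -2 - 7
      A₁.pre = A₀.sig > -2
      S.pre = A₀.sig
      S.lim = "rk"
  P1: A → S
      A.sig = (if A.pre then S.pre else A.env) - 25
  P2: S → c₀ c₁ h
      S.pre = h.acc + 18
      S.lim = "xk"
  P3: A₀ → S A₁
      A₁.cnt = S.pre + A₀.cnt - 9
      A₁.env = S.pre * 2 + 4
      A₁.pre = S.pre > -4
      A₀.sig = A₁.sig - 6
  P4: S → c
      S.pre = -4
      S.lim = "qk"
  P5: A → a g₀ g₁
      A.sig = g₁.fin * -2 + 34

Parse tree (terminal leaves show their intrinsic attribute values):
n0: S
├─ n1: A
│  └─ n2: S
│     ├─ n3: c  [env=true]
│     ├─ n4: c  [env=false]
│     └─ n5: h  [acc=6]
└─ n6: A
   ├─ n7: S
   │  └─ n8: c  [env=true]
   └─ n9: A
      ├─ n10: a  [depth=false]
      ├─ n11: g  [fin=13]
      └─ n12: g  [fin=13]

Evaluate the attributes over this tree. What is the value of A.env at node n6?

1. n1.cnt = 27  [27]
2. n1.env = 20  [20]
3. n1.pre = true  [true]
4. n3.env = true  [terminal]
5. n4.env = false  [terminal]
6. n5.acc = 6  [terminal]
7. n2.pre = 24  [h.acc + 18]
8. n2.lim = "xk"  ["xk"]
9. n1.sig = -1  [(if A.pre then S.pre else A.env) - 25]
10. n6.cnt = 20  [20]
11. n6.env = -5  [A₀.sig * -2 - 7]
12. n6.pre = true  [A₀.sig > -2]
13. n8.env = true  [terminal]
14. n7.pre = -4  [-4]
15. n7.lim = "qk"  ["qk"]
16. n9.cnt = 7  [S.pre + A₀.cnt - 9]
17. n9.env = -4  [S.pre * 2 + 4]
18. n9.pre = false  [S.pre > -4]
19. n10.depth = false  [terminal]
20. n11.fin = 13  [terminal]
21. n12.fin = 13  [terminal]
22. n9.sig = 8  [g₁.fin * -2 + 34]
23. n6.sig = 2  [A₁.sig - 6]
24. n0.pre = -1  [A₀.sig]
25. n0.lim = "rk"  ["rk"]

-5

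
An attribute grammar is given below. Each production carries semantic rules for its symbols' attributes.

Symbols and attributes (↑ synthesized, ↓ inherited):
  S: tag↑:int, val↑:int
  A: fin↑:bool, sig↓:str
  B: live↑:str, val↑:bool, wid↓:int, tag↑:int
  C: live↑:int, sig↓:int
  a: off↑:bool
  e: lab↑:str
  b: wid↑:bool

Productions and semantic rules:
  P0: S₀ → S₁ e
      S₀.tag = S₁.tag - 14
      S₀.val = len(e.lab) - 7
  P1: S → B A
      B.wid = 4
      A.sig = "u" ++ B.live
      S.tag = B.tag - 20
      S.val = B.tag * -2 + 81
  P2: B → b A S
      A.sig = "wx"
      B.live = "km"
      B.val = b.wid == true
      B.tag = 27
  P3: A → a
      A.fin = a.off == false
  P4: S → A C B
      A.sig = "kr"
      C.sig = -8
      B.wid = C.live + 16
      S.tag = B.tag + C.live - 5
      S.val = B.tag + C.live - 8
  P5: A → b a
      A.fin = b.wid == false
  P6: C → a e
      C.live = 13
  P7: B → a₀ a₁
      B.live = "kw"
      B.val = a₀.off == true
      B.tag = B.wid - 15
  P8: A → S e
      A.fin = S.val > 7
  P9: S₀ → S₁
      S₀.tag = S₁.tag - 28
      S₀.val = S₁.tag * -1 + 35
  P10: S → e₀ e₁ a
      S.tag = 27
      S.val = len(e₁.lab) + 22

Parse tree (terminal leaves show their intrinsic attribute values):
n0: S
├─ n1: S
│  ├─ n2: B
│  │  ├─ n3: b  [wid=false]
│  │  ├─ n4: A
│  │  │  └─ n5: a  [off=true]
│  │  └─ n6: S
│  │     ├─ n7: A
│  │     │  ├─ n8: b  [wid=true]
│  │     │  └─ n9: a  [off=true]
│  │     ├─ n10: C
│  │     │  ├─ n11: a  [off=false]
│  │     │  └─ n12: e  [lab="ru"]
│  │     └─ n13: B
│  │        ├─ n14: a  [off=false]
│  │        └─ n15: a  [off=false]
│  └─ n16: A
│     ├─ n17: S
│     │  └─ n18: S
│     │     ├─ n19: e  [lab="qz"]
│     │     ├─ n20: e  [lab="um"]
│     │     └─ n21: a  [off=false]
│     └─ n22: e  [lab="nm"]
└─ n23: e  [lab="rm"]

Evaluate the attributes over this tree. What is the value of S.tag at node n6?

1. n2.wid = 4  [4]
2. n3.wid = false  [terminal]
3. n4.sig = "wx"  ["wx"]
4. n5.off = true  [terminal]
5. n4.fin = false  [a.off == false]
6. n7.sig = "kr"  ["kr"]
7. n8.wid = true  [terminal]
8. n9.off = true  [terminal]
9. n7.fin = false  [b.wid == false]
10. n10.sig = -8  [-8]
11. n11.off = false  [terminal]
12. n12.lab = "ru"  [terminal]
13. n10.live = 13  [13]
14. n13.wid = 29  [C.live + 16]
15. n14.off = false  [terminal]
16. n15.off = false  [terminal]
17. n13.live = "kw"  ["kw"]
18. n13.val = false  [a₀.off == true]
19. n13.tag = 14  [B.wid - 15]
20. n6.tag = 22  [B.tag + C.live - 5]
21. n6.val = 19  [B.tag + C.live - 8]
22. n2.live = "km"  ["km"]
23. n2.val = false  [b.wid == true]
24. n2.tag = 27  [27]
25. n16.sig = "ukm"  ["u" ++ B.live]
26. n19.lab = "qz"  [terminal]
27. n20.lab = "um"  [terminal]
28. n21.off = false  [terminal]
29. n18.tag = 27  [27]
30. n18.val = 24  [len(e₁.lab) + 22]
31. n17.tag = -1  [S₁.tag - 28]
32. n17.val = 8  [S₁.tag * -1 + 35]
33. n22.lab = "nm"  [terminal]
34. n16.fin = true  [S.val > 7]
35. n1.tag = 7  [B.tag - 20]
36. n1.val = 27  [B.tag * -2 + 81]
37. n23.lab = "rm"  [terminal]
38. n0.tag = -7  [S₁.tag - 14]
39. n0.val = -5  [len(e.lab) - 7]

22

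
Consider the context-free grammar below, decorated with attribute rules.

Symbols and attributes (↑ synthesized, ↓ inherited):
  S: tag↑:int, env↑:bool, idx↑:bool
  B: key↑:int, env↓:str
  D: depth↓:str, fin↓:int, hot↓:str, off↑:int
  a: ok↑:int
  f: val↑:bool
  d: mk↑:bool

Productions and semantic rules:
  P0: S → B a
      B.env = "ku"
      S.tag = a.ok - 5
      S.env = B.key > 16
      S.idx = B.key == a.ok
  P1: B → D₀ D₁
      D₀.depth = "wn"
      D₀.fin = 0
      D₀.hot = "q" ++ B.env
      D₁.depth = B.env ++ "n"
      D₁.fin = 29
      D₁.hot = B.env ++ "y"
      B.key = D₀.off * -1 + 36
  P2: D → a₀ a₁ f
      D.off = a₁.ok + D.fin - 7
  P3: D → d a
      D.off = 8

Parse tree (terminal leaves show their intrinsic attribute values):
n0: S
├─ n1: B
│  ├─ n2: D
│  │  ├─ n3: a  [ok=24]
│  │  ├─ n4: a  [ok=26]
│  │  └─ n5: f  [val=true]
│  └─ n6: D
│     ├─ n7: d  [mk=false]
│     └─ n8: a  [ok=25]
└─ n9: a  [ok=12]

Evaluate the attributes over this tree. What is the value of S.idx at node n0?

1. n1.env = "ku"  ["ku"]
2. n2.depth = "wn"  ["wn"]
3. n2.fin = 0  [0]
4. n2.hot = "qku"  ["q" ++ B.env]
5. n3.ok = 24  [terminal]
6. n4.ok = 26  [terminal]
7. n5.val = true  [terminal]
8. n2.off = 19  [a₁.ok + D.fin - 7]
9. n6.depth = "kun"  [B.env ++ "n"]
10. n6.fin = 29  [29]
11. n6.hot = "kuy"  [B.env ++ "y"]
12. n7.mk = false  [terminal]
13. n8.ok = 25  [terminal]
14. n6.off = 8  [8]
15. n1.key = 17  [D₀.off * -1 + 36]
16. n9.ok = 12  [terminal]
17. n0.tag = 7  [a.ok - 5]
18. n0.env = true  [B.key > 16]
19. n0.idx = false  [B.key == a.ok]

false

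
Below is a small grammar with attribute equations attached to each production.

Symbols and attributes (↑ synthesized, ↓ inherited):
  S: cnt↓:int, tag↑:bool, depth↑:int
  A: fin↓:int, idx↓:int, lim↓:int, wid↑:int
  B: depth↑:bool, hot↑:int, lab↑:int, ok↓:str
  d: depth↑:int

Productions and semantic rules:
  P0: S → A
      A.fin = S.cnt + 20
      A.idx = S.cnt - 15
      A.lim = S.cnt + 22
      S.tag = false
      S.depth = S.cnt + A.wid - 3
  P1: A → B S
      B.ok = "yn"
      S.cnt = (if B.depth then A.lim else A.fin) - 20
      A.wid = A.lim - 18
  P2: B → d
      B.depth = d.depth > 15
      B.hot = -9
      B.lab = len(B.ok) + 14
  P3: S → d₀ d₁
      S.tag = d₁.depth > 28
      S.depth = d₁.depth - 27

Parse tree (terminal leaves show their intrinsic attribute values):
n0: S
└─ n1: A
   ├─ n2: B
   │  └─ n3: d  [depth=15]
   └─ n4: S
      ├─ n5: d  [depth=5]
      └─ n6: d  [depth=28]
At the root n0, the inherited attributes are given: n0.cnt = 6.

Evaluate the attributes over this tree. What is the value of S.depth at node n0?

1. n0.cnt = 6  [given at root]
2. n1.fin = 26  [S.cnt + 20]
3. n1.idx = -9  [S.cnt - 15]
4. n1.lim = 28  [S.cnt + 22]
5. n2.ok = "yn"  ["yn"]
6. n3.depth = 15  [terminal]
7. n2.depth = false  [d.depth > 15]
8. n2.hot = -9  [-9]
9. n2.lab = 16  [len(B.ok) + 14]
10. n4.cnt = 6  [(if B.depth then A.lim else A.fin) - 20]
11. n5.depth = 5  [terminal]
12. n6.depth = 28  [terminal]
13. n4.tag = false  [d₁.depth > 28]
14. n4.depth = 1  [d₁.depth - 27]
15. n1.wid = 10  [A.lim - 18]
16. n0.tag = false  [false]
17. n0.depth = 13  [S.cnt + A.wid - 3]

13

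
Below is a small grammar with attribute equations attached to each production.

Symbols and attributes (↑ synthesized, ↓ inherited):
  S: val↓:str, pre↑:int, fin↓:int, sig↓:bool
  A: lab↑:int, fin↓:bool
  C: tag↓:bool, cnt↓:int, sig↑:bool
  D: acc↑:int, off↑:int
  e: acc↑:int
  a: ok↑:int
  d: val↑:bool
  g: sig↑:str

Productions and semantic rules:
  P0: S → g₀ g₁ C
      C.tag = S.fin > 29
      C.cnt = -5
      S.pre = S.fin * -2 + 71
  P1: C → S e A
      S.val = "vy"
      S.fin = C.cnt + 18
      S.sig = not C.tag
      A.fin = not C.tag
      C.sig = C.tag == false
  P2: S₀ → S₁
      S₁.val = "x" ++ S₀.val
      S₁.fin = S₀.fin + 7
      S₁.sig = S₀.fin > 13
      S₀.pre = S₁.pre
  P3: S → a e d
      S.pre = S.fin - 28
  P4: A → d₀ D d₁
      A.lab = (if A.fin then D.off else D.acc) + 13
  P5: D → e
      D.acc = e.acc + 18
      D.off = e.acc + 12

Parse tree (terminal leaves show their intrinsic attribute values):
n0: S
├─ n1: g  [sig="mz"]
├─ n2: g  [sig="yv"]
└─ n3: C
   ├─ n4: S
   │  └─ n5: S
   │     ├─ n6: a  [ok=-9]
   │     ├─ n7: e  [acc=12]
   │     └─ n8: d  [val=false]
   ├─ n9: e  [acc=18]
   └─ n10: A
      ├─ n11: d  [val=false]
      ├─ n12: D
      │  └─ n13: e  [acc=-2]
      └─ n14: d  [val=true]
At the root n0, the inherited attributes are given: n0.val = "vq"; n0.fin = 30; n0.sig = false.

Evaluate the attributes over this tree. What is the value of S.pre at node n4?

1. n0.val = "vq"  [given at root]
2. n0.fin = 30  [given at root]
3. n0.sig = false  [given at root]
4. n1.sig = "mz"  [terminal]
5. n2.sig = "yv"  [terminal]
6. n3.tag = true  [S.fin > 29]
7. n3.cnt = -5  [-5]
8. n4.val = "vy"  ["vy"]
9. n4.fin = 13  [C.cnt + 18]
10. n4.sig = false  [not C.tag]
11. n5.val = "xvy"  ["x" ++ S₀.val]
12. n5.fin = 20  [S₀.fin + 7]
13. n5.sig = false  [S₀.fin > 13]
14. n6.ok = -9  [terminal]
15. n7.acc = 12  [terminal]
16. n8.val = false  [terminal]
17. n5.pre = -8  [S.fin - 28]
18. n4.pre = -8  [S₁.pre]
19. n9.acc = 18  [terminal]
20. n10.fin = false  [not C.tag]
21. n11.val = false  [terminal]
22. n13.acc = -2  [terminal]
23. n12.acc = 16  [e.acc + 18]
24. n12.off = 10  [e.acc + 12]
25. n14.val = true  [terminal]
26. n10.lab = 29  [(if A.fin then D.off else D.acc) + 13]
27. n3.sig = false  [C.tag == false]
28. n0.pre = 11  [S.fin * -2 + 71]

-8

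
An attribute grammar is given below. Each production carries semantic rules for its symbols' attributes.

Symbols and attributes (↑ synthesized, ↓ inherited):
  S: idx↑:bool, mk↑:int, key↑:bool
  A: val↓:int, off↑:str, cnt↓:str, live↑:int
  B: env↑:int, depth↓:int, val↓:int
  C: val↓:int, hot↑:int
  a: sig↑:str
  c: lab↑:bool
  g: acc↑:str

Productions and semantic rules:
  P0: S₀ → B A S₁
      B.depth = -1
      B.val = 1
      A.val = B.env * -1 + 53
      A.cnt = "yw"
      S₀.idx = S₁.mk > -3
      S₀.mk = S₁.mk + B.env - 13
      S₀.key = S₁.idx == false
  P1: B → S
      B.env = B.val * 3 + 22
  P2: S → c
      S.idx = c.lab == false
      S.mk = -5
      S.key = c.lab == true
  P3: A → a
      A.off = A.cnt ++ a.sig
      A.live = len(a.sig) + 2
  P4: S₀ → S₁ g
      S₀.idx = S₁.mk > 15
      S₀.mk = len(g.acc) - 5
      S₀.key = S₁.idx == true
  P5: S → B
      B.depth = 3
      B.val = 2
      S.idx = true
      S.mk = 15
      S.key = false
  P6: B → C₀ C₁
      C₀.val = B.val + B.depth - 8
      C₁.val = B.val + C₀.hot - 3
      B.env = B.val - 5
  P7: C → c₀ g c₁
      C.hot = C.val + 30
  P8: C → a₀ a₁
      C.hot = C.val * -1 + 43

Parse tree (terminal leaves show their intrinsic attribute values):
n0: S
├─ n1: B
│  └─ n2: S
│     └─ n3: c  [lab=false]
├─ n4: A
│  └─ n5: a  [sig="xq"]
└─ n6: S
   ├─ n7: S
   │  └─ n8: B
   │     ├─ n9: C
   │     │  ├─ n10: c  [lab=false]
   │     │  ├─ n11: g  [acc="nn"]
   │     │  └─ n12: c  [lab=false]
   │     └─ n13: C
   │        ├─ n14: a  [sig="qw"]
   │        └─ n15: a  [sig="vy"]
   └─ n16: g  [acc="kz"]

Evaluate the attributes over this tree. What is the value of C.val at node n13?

1. n1.depth = -1  [-1]
2. n1.val = 1  [1]
3. n3.lab = false  [terminal]
4. n2.idx = true  [c.lab == false]
5. n2.mk = -5  [-5]
6. n2.key = false  [c.lab == true]
7. n1.env = 25  [B.val * 3 + 22]
8. n4.val = 28  [B.env * -1 + 53]
9. n4.cnt = "yw"  ["yw"]
10. n5.sig = "xq"  [terminal]
11. n4.off = "ywxq"  [A.cnt ++ a.sig]
12. n4.live = 4  [len(a.sig) + 2]
13. n8.depth = 3  [3]
14. n8.val = 2  [2]
15. n9.val = -3  [B.val + B.depth - 8]
16. n10.lab = false  [terminal]
17. n11.acc = "nn"  [terminal]
18. n12.lab = false  [terminal]
19. n9.hot = 27  [C.val + 30]
20. n13.val = 26  [B.val + C₀.hot - 3]
21. n14.sig = "qw"  [terminal]
22. n15.sig = "vy"  [terminal]
23. n13.hot = 17  [C.val * -1 + 43]
24. n8.env = -3  [B.val - 5]
25. n7.idx = true  [true]
26. n7.mk = 15  [15]
27. n7.key = false  [false]
28. n16.acc = "kz"  [terminal]
29. n6.idx = false  [S₁.mk > 15]
30. n6.mk = -3  [len(g.acc) - 5]
31. n6.key = true  [S₁.idx == true]
32. n0.idx = false  [S₁.mk > -3]
33. n0.mk = 9  [S₁.mk + B.env - 13]
34. n0.key = true  [S₁.idx == false]

26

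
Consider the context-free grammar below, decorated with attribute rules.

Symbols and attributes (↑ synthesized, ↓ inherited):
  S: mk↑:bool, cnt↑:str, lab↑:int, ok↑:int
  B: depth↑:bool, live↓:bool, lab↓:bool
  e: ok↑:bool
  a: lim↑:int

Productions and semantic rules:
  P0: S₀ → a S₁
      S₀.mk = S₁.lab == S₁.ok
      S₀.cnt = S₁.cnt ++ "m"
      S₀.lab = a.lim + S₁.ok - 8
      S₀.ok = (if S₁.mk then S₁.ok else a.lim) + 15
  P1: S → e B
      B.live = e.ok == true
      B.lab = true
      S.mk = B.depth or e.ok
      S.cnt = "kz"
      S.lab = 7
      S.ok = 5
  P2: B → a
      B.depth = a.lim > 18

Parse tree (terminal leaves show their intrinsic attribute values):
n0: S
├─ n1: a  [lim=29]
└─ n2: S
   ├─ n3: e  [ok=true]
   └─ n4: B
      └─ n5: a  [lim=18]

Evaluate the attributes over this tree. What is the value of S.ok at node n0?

1. n1.lim = 29  [terminal]
2. n3.ok = true  [terminal]
3. n4.live = true  [e.ok == true]
4. n4.lab = true  [true]
5. n5.lim = 18  [terminal]
6. n4.depth = false  [a.lim > 18]
7. n2.mk = true  [B.depth or e.ok]
8. n2.cnt = "kz"  ["kz"]
9. n2.lab = 7  [7]
10. n2.ok = 5  [5]
11. n0.mk = false  [S₁.lab == S₁.ok]
12. n0.cnt = "kzm"  [S₁.cnt ++ "m"]
13. n0.lab = 26  [a.lim + S₁.ok - 8]
14. n0.ok = 20  [(if S₁.mk then S₁.ok else a.lim) + 15]

20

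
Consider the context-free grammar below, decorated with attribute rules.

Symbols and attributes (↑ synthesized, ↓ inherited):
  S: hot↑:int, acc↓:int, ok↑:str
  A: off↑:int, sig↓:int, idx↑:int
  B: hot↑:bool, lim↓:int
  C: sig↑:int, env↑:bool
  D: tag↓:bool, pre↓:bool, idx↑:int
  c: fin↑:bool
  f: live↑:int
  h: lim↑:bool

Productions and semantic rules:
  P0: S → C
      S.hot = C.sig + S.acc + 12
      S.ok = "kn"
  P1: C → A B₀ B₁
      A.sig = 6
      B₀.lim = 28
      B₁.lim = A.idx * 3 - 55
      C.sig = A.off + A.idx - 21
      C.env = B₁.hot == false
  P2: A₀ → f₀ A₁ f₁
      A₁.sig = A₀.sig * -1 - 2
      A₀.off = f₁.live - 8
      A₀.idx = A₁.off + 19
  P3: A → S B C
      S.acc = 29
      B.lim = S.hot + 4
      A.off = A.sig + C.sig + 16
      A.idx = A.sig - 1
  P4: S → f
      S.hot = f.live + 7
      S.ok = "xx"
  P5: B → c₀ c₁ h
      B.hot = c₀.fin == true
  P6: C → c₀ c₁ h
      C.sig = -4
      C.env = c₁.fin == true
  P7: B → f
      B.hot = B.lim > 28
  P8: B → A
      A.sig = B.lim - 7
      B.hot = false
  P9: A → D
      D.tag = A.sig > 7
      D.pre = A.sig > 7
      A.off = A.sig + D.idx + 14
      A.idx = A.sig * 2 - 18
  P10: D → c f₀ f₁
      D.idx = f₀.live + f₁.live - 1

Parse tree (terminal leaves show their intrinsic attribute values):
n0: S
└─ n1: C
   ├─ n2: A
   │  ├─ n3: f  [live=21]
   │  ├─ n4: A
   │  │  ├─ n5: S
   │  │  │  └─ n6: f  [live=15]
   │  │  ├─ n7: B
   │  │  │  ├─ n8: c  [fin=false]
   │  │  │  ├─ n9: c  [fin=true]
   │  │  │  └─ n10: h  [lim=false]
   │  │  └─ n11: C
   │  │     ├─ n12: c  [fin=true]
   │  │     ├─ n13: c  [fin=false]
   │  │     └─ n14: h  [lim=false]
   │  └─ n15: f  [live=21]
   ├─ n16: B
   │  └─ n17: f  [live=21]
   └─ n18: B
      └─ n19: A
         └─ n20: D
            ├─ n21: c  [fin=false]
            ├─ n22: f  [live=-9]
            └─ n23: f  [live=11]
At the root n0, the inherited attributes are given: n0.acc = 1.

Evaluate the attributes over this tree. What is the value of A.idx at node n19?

1. n0.acc = 1  [given at root]
2. n2.sig = 6  [6]
3. n3.live = 21  [terminal]
4. n4.sig = -8  [A₀.sig * -1 - 2]
5. n5.acc = 29  [29]
6. n6.live = 15  [terminal]
7. n5.hot = 22  [f.live + 7]
8. n5.ok = "xx"  ["xx"]
9. n7.lim = 26  [S.hot + 4]
10. n8.fin = false  [terminal]
11. n9.fin = true  [terminal]
12. n10.lim = false  [terminal]
13. n7.hot = false  [c₀.fin == true]
14. n12.fin = true  [terminal]
15. n13.fin = false  [terminal]
16. n14.lim = false  [terminal]
17. n11.sig = -4  [-4]
18. n11.env = false  [c₁.fin == true]
19. n4.off = 4  [A.sig + C.sig + 16]
20. n4.idx = -9  [A.sig - 1]
21. n15.live = 21  [terminal]
22. n2.off = 13  [f₁.live - 8]
23. n2.idx = 23  [A₁.off + 19]
24. n16.lim = 28  [28]
25. n17.live = 21  [terminal]
26. n16.hot = false  [B.lim > 28]
27. n18.lim = 14  [A.idx * 3 - 55]
28. n19.sig = 7  [B.lim - 7]
29. n20.tag = false  [A.sig > 7]
30. n20.pre = false  [A.sig > 7]
31. n21.fin = false  [terminal]
32. n22.live = -9  [terminal]
33. n23.live = 11  [terminal]
34. n20.idx = 1  [f₀.live + f₁.live - 1]
35. n19.off = 22  [A.sig + D.idx + 14]
36. n19.idx = -4  [A.sig * 2 - 18]
37. n18.hot = false  [false]
38. n1.sig = 15  [A.off + A.idx - 21]
39. n1.env = true  [B₁.hot == false]
40. n0.hot = 28  [C.sig + S.acc + 12]
41. n0.ok = "kn"  ["kn"]

-4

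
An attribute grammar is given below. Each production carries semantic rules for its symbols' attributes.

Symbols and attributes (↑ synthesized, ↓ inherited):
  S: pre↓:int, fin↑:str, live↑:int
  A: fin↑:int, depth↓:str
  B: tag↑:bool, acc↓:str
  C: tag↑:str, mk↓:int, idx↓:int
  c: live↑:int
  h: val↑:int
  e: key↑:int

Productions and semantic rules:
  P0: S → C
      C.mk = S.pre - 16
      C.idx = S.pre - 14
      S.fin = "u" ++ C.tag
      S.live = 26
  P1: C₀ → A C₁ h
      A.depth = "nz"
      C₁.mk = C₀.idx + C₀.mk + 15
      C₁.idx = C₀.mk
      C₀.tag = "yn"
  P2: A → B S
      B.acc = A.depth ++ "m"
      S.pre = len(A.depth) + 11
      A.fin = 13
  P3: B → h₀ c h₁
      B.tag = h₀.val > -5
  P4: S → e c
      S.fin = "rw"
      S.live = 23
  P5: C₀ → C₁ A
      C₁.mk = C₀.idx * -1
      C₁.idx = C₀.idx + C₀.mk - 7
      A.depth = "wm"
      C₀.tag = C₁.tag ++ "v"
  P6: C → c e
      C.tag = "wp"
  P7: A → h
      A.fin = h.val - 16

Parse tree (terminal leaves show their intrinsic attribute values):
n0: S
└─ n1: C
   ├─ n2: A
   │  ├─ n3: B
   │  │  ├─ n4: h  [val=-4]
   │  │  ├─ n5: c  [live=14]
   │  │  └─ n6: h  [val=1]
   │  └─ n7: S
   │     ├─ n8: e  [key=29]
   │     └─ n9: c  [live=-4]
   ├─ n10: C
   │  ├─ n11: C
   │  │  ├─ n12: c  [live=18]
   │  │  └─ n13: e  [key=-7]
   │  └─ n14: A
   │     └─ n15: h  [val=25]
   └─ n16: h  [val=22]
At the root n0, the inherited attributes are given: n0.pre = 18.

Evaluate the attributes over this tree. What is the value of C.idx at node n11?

1. n0.pre = 18  [given at root]
2. n1.mk = 2  [S.pre - 16]
3. n1.idx = 4  [S.pre - 14]
4. n2.depth = "nz"  ["nz"]
5. n3.acc = "nzm"  [A.depth ++ "m"]
6. n4.val = -4  [terminal]
7. n5.live = 14  [terminal]
8. n6.val = 1  [terminal]
9. n3.tag = true  [h₀.val > -5]
10. n7.pre = 13  [len(A.depth) + 11]
11. n8.key = 29  [terminal]
12. n9.live = -4  [terminal]
13. n7.fin = "rw"  ["rw"]
14. n7.live = 23  [23]
15. n2.fin = 13  [13]
16. n10.mk = 21  [C₀.idx + C₀.mk + 15]
17. n10.idx = 2  [C₀.mk]
18. n11.mk = -2  [C₀.idx * -1]
19. n11.idx = 16  [C₀.idx + C₀.mk - 7]
20. n12.live = 18  [terminal]
21. n13.key = -7  [terminal]
22. n11.tag = "wp"  ["wp"]
23. n14.depth = "wm"  ["wm"]
24. n15.val = 25  [terminal]
25. n14.fin = 9  [h.val - 16]
26. n10.tag = "wpv"  [C₁.tag ++ "v"]
27. n16.val = 22  [terminal]
28. n1.tag = "yn"  ["yn"]
29. n0.fin = "uyn"  ["u" ++ C.tag]
30. n0.live = 26  [26]

16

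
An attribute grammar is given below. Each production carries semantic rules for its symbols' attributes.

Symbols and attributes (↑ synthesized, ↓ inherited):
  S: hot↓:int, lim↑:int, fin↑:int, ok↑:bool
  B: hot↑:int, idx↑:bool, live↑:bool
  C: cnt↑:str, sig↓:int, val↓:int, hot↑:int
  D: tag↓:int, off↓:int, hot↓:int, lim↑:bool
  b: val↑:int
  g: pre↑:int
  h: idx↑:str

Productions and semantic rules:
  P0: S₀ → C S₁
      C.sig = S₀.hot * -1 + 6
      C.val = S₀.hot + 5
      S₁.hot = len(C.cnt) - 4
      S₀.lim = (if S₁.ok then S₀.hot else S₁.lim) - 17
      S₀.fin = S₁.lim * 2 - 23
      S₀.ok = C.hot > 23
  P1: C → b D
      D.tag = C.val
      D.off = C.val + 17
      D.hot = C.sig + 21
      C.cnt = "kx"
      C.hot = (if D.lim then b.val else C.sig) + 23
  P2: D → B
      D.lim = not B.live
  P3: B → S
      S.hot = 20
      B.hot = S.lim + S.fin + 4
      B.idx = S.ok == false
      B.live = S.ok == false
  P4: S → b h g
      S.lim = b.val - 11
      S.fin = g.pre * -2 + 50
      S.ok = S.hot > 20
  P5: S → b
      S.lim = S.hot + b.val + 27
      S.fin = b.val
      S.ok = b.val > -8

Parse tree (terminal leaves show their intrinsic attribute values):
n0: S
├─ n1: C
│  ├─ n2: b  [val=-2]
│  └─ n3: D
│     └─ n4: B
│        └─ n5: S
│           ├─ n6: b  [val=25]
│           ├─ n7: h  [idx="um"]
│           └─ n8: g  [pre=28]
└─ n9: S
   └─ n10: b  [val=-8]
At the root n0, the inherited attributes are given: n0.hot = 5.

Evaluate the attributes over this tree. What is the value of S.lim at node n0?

0

1. n0.hot = 5  [given at root]
2. n1.sig = 1  [S₀.hot * -1 + 6]
3. n1.val = 10  [S₀.hot + 5]
4. n2.val = -2  [terminal]
5. n3.tag = 10  [C.val]
6. n3.off = 27  [C.val + 17]
7. n3.hot = 22  [C.sig + 21]
8. n5.hot = 20  [20]
9. n6.val = 25  [terminal]
10. n7.idx = "um"  [terminal]
11. n8.pre = 28  [terminal]
12. n5.lim = 14  [b.val - 11]
13. n5.fin = -6  [g.pre * -2 + 50]
14. n5.ok = false  [S.hot > 20]
15. n4.hot = 12  [S.lim + S.fin + 4]
16. n4.idx = true  [S.ok == false]
17. n4.live = true  [S.ok == false]
18. n3.lim = false  [not B.live]
19. n1.cnt = "kx"  ["kx"]
20. n1.hot = 24  [(if D.lim then b.val else C.sig) + 23]
21. n9.hot = -2  [len(C.cnt) - 4]
22. n10.val = -8  [terminal]
23. n9.lim = 17  [S.hot + b.val + 27]
24. n9.fin = -8  [b.val]
25. n9.ok = false  [b.val > -8]
26. n0.lim = 0  [(if S₁.ok then S₀.hot else S₁.lim) - 17]
27. n0.fin = 11  [S₁.lim * 2 - 23]
28. n0.ok = true  [C.hot > 23]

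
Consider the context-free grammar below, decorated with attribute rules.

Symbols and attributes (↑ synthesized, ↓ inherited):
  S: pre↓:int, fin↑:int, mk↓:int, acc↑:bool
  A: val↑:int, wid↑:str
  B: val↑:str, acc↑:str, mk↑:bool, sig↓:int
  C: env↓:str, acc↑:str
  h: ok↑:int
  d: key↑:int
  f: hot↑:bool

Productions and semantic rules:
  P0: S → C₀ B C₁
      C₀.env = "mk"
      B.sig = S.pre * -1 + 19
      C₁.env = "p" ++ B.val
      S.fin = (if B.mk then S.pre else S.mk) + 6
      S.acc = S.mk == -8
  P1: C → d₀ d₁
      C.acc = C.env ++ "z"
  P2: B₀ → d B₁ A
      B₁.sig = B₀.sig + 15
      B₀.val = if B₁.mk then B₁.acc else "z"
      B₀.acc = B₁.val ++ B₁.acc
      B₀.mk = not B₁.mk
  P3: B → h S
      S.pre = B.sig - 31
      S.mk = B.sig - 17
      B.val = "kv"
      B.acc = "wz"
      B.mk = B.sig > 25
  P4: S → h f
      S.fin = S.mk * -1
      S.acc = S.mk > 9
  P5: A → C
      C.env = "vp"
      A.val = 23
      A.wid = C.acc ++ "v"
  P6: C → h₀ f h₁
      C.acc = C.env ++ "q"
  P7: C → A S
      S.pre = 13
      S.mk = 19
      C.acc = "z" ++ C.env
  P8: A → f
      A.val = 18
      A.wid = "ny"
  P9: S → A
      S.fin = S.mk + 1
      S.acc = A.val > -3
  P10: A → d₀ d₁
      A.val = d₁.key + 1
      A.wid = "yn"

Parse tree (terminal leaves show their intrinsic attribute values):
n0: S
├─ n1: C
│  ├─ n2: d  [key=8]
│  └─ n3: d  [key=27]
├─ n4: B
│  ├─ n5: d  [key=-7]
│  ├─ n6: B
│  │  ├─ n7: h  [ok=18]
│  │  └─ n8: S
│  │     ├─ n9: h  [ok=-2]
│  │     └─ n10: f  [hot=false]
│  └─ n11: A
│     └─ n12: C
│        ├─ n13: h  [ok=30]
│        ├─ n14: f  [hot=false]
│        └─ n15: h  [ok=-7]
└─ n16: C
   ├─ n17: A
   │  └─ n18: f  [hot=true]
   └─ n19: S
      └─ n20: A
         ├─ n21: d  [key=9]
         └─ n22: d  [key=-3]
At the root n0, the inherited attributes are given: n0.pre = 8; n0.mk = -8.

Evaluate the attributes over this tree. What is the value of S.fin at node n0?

1. n0.pre = 8  [given at root]
2. n0.mk = -8  [given at root]
3. n1.env = "mk"  ["mk"]
4. n2.key = 8  [terminal]
5. n3.key = 27  [terminal]
6. n1.acc = "mkz"  [C.env ++ "z"]
7. n4.sig = 11  [S.pre * -1 + 19]
8. n5.key = -7  [terminal]
9. n6.sig = 26  [B₀.sig + 15]
10. n7.ok = 18  [terminal]
11. n8.pre = -5  [B.sig - 31]
12. n8.mk = 9  [B.sig - 17]
13. n9.ok = -2  [terminal]
14. n10.hot = false  [terminal]
15. n8.fin = -9  [S.mk * -1]
16. n8.acc = false  [S.mk > 9]
17. n6.val = "kv"  ["kv"]
18. n6.acc = "wz"  ["wz"]
19. n6.mk = true  [B.sig > 25]
20. n12.env = "vp"  ["vp"]
21. n13.ok = 30  [terminal]
22. n14.hot = false  [terminal]
23. n15.ok = -7  [terminal]
24. n12.acc = "vpq"  [C.env ++ "q"]
25. n11.val = 23  [23]
26. n11.wid = "vpqv"  [C.acc ++ "v"]
27. n4.val = "wz"  [if B₁.mk then B₁.acc else "z"]
28. n4.acc = "kvwz"  [B₁.val ++ B₁.acc]
29. n4.mk = false  [not B₁.mk]
30. n16.env = "pwz"  ["p" ++ B.val]
31. n18.hot = true  [terminal]
32. n17.val = 18  [18]
33. n17.wid = "ny"  ["ny"]
34. n19.pre = 13  [13]
35. n19.mk = 19  [19]
36. n21.key = 9  [terminal]
37. n22.key = -3  [terminal]
38. n20.val = -2  [d₁.key + 1]
39. n20.wid = "yn"  ["yn"]
40. n19.fin = 20  [S.mk + 1]
41. n19.acc = true  [A.val > -3]
42. n16.acc = "zpwz"  ["z" ++ C.env]
43. n0.fin = -2  [(if B.mk then S.pre else S.mk) + 6]
44. n0.acc = true  [S.mk == -8]

-2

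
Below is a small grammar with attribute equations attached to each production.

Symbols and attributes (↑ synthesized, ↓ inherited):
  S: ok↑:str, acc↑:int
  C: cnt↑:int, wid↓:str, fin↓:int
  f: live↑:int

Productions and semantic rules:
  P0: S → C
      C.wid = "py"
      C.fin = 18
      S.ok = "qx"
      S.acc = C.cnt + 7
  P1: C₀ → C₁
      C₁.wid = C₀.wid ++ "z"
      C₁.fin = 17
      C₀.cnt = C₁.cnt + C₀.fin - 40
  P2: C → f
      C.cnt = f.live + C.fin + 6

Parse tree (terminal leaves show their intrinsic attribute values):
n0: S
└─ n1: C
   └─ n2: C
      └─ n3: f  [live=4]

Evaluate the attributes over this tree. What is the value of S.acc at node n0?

1. n1.wid = "py"  ["py"]
2. n1.fin = 18  [18]
3. n2.wid = "pyz"  [C₀.wid ++ "z"]
4. n2.fin = 17  [17]
5. n3.live = 4  [terminal]
6. n2.cnt = 27  [f.live + C.fin + 6]
7. n1.cnt = 5  [C₁.cnt + C₀.fin - 40]
8. n0.ok = "qx"  ["qx"]
9. n0.acc = 12  [C.cnt + 7]

12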